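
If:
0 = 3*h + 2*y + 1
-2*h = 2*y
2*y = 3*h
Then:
No Solution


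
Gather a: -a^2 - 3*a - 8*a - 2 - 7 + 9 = -a^2 - 11*a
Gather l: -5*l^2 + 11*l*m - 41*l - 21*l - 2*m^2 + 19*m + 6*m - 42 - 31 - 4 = -5*l^2 + l*(11*m - 62) - 2*m^2 + 25*m - 77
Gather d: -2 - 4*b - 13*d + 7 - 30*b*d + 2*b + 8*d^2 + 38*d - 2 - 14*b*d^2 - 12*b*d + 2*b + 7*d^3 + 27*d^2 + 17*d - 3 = 7*d^3 + d^2*(35 - 14*b) + d*(42 - 42*b)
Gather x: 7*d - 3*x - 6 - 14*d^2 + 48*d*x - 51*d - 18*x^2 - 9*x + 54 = -14*d^2 - 44*d - 18*x^2 + x*(48*d - 12) + 48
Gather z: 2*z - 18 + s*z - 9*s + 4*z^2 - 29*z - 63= -9*s + 4*z^2 + z*(s - 27) - 81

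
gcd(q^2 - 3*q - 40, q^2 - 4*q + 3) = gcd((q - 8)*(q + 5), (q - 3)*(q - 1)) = 1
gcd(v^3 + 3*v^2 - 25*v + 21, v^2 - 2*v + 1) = v - 1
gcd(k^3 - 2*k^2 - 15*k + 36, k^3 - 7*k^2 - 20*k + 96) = k^2 + k - 12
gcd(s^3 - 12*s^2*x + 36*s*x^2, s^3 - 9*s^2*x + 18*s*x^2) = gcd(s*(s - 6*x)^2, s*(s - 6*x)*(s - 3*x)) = -s^2 + 6*s*x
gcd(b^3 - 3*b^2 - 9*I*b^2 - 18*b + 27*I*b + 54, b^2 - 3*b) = b - 3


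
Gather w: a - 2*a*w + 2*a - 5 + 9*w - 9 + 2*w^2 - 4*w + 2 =3*a + 2*w^2 + w*(5 - 2*a) - 12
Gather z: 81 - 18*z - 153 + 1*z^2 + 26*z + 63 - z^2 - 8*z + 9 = 0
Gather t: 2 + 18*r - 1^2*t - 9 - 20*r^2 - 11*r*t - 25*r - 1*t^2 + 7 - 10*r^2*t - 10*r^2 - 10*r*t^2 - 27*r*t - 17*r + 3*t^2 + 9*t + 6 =-30*r^2 - 24*r + t^2*(2 - 10*r) + t*(-10*r^2 - 38*r + 8) + 6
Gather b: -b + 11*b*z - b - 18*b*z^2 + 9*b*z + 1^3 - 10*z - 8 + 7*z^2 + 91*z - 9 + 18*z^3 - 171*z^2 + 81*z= b*(-18*z^2 + 20*z - 2) + 18*z^3 - 164*z^2 + 162*z - 16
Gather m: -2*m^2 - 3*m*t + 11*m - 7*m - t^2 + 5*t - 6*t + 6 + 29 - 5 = -2*m^2 + m*(4 - 3*t) - t^2 - t + 30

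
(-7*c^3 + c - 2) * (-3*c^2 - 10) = 21*c^5 + 67*c^3 + 6*c^2 - 10*c + 20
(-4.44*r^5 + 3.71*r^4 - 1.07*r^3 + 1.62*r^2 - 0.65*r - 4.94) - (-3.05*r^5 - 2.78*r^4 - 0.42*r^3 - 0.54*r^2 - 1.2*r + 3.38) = -1.39*r^5 + 6.49*r^4 - 0.65*r^3 + 2.16*r^2 + 0.55*r - 8.32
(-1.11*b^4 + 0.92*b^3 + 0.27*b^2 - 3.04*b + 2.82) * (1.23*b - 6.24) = -1.3653*b^5 + 8.058*b^4 - 5.4087*b^3 - 5.424*b^2 + 22.4382*b - 17.5968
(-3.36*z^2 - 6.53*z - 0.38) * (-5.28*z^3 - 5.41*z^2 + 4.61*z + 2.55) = 17.7408*z^5 + 52.656*z^4 + 21.8441*z^3 - 36.6155*z^2 - 18.4033*z - 0.969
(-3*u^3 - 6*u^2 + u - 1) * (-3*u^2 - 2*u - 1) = 9*u^5 + 24*u^4 + 12*u^3 + 7*u^2 + u + 1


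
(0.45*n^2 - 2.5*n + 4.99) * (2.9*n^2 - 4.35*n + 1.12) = 1.305*n^4 - 9.2075*n^3 + 25.85*n^2 - 24.5065*n + 5.5888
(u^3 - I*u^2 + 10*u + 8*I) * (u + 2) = u^4 + 2*u^3 - I*u^3 + 10*u^2 - 2*I*u^2 + 20*u + 8*I*u + 16*I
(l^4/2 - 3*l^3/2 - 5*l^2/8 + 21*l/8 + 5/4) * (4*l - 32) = 2*l^5 - 22*l^4 + 91*l^3/2 + 61*l^2/2 - 79*l - 40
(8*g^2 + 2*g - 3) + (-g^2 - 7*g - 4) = 7*g^2 - 5*g - 7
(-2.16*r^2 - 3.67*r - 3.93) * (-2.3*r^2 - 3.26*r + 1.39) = 4.968*r^4 + 15.4826*r^3 + 18.0008*r^2 + 7.7105*r - 5.4627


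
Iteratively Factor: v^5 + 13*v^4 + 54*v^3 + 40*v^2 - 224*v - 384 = (v - 2)*(v^4 + 15*v^3 + 84*v^2 + 208*v + 192) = (v - 2)*(v + 4)*(v^3 + 11*v^2 + 40*v + 48) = (v - 2)*(v + 4)^2*(v^2 + 7*v + 12) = (v - 2)*(v + 3)*(v + 4)^2*(v + 4)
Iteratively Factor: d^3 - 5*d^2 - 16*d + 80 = (d - 5)*(d^2 - 16) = (d - 5)*(d - 4)*(d + 4)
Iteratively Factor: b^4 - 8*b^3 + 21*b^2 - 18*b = (b - 3)*(b^3 - 5*b^2 + 6*b) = (b - 3)^2*(b^2 - 2*b) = (b - 3)^2*(b - 2)*(b)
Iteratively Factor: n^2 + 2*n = (n)*(n + 2)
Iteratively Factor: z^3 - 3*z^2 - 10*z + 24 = (z - 2)*(z^2 - z - 12) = (z - 4)*(z - 2)*(z + 3)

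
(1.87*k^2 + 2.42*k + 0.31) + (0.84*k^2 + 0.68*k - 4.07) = 2.71*k^2 + 3.1*k - 3.76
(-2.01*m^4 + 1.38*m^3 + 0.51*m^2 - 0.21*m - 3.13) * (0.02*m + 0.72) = -0.0402*m^5 - 1.4196*m^4 + 1.0038*m^3 + 0.363*m^2 - 0.2138*m - 2.2536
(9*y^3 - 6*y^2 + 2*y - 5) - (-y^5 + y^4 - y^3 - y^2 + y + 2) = y^5 - y^4 + 10*y^3 - 5*y^2 + y - 7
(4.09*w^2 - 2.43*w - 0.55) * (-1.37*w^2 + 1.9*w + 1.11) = -5.6033*w^4 + 11.1001*w^3 + 0.6764*w^2 - 3.7423*w - 0.6105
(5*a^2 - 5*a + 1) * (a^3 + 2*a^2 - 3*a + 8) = 5*a^5 + 5*a^4 - 24*a^3 + 57*a^2 - 43*a + 8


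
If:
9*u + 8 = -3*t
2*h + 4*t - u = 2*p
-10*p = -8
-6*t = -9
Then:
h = -521/180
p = 4/5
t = 3/2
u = -25/18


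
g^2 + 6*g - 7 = (g - 1)*(g + 7)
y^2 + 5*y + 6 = (y + 2)*(y + 3)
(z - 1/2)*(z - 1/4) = z^2 - 3*z/4 + 1/8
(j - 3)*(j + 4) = j^2 + j - 12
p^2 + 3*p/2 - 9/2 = (p - 3/2)*(p + 3)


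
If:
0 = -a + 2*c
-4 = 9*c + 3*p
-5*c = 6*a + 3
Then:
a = -6/17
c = -3/17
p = -41/51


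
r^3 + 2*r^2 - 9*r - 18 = (r - 3)*(r + 2)*(r + 3)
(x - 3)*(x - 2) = x^2 - 5*x + 6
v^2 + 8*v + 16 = (v + 4)^2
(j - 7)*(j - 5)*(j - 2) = j^3 - 14*j^2 + 59*j - 70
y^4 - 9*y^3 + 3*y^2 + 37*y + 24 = (y - 8)*(y - 3)*(y + 1)^2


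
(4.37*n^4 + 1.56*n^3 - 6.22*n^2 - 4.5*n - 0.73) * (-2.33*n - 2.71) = -10.1821*n^5 - 15.4775*n^4 + 10.265*n^3 + 27.3412*n^2 + 13.8959*n + 1.9783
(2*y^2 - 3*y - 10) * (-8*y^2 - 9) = -16*y^4 + 24*y^3 + 62*y^2 + 27*y + 90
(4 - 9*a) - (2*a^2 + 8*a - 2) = -2*a^2 - 17*a + 6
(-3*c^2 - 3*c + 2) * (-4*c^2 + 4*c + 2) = 12*c^4 - 26*c^2 + 2*c + 4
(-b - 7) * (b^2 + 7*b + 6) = -b^3 - 14*b^2 - 55*b - 42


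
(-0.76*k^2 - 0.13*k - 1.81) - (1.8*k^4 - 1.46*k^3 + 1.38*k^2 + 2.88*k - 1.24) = -1.8*k^4 + 1.46*k^3 - 2.14*k^2 - 3.01*k - 0.57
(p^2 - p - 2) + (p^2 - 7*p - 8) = 2*p^2 - 8*p - 10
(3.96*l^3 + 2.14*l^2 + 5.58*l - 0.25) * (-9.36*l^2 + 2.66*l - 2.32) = -37.0656*l^5 - 9.4968*l^4 - 55.7236*l^3 + 12.218*l^2 - 13.6106*l + 0.58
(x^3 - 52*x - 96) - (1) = x^3 - 52*x - 97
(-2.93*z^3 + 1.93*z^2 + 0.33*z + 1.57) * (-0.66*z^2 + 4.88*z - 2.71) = 1.9338*z^5 - 15.5722*z^4 + 17.1409*z^3 - 4.6561*z^2 + 6.7673*z - 4.2547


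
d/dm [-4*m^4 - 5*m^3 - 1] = m^2*(-16*m - 15)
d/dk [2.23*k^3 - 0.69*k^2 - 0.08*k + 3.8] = 6.69*k^2 - 1.38*k - 0.08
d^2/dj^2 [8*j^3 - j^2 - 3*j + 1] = 48*j - 2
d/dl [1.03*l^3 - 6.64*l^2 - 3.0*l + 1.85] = 3.09*l^2 - 13.28*l - 3.0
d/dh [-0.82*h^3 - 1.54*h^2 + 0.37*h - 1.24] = -2.46*h^2 - 3.08*h + 0.37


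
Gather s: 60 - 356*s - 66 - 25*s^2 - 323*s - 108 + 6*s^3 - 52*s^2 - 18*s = 6*s^3 - 77*s^2 - 697*s - 114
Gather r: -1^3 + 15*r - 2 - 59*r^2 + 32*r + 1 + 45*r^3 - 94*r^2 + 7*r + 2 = 45*r^3 - 153*r^2 + 54*r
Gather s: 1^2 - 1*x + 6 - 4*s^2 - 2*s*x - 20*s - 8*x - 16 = -4*s^2 + s*(-2*x - 20) - 9*x - 9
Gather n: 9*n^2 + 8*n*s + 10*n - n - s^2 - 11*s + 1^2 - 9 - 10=9*n^2 + n*(8*s + 9) - s^2 - 11*s - 18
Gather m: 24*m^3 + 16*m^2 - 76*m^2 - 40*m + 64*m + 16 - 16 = 24*m^3 - 60*m^2 + 24*m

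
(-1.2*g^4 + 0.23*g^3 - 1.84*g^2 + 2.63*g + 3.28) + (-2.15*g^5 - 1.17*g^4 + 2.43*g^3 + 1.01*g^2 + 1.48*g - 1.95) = -2.15*g^5 - 2.37*g^4 + 2.66*g^3 - 0.83*g^2 + 4.11*g + 1.33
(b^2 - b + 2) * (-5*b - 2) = -5*b^3 + 3*b^2 - 8*b - 4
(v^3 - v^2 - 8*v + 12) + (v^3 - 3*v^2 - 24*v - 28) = 2*v^3 - 4*v^2 - 32*v - 16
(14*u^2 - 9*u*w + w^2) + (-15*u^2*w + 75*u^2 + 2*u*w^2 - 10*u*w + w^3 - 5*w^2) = -15*u^2*w + 89*u^2 + 2*u*w^2 - 19*u*w + w^3 - 4*w^2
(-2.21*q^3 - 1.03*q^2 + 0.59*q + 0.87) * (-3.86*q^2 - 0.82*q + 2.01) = 8.5306*q^5 + 5.788*q^4 - 5.8749*q^3 - 5.9123*q^2 + 0.4725*q + 1.7487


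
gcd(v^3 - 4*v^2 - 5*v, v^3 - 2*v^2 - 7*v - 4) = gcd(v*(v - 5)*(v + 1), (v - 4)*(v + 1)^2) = v + 1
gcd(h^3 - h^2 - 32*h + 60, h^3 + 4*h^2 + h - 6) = 1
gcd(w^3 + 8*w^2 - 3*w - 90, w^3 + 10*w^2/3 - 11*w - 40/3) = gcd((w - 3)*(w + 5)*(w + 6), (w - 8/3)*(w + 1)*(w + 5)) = w + 5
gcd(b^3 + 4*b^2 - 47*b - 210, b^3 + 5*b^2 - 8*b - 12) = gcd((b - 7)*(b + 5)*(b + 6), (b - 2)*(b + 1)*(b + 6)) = b + 6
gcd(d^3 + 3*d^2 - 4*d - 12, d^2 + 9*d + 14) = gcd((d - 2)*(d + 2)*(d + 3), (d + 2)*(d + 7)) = d + 2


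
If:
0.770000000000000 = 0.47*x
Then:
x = 1.64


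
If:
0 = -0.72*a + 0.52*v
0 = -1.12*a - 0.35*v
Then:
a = 0.00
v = 0.00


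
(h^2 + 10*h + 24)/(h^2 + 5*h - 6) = (h + 4)/(h - 1)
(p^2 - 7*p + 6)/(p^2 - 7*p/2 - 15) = 2*(p - 1)/(2*p + 5)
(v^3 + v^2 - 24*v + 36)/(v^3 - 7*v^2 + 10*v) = (v^2 + 3*v - 18)/(v*(v - 5))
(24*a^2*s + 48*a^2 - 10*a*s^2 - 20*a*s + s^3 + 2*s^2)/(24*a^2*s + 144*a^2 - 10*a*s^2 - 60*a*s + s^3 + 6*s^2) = (s + 2)/(s + 6)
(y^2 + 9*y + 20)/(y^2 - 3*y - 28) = (y + 5)/(y - 7)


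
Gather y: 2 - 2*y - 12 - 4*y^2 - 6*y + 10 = -4*y^2 - 8*y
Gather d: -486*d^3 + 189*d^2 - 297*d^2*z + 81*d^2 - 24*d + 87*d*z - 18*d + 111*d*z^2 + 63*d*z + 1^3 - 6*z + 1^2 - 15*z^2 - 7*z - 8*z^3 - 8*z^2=-486*d^3 + d^2*(270 - 297*z) + d*(111*z^2 + 150*z - 42) - 8*z^3 - 23*z^2 - 13*z + 2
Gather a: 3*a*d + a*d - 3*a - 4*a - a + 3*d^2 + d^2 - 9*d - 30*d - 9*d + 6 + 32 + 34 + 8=a*(4*d - 8) + 4*d^2 - 48*d + 80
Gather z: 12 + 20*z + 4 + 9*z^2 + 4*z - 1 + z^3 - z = z^3 + 9*z^2 + 23*z + 15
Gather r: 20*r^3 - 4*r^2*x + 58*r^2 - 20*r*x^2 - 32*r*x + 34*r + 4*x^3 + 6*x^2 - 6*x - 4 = 20*r^3 + r^2*(58 - 4*x) + r*(-20*x^2 - 32*x + 34) + 4*x^3 + 6*x^2 - 6*x - 4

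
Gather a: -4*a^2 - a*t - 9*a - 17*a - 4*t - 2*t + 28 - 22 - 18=-4*a^2 + a*(-t - 26) - 6*t - 12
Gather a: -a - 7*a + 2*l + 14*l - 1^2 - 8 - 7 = -8*a + 16*l - 16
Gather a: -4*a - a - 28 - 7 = -5*a - 35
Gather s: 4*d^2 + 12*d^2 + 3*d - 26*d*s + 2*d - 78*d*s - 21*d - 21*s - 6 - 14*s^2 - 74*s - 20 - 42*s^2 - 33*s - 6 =16*d^2 - 16*d - 56*s^2 + s*(-104*d - 128) - 32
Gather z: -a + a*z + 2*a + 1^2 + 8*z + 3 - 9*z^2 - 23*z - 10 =a - 9*z^2 + z*(a - 15) - 6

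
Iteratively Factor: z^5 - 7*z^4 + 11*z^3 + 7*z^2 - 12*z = (z + 1)*(z^4 - 8*z^3 + 19*z^2 - 12*z) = (z - 1)*(z + 1)*(z^3 - 7*z^2 + 12*z) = z*(z - 1)*(z + 1)*(z^2 - 7*z + 12) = z*(z - 4)*(z - 1)*(z + 1)*(z - 3)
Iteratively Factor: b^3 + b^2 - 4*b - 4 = (b + 1)*(b^2 - 4) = (b + 1)*(b + 2)*(b - 2)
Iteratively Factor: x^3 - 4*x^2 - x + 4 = (x + 1)*(x^2 - 5*x + 4) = (x - 4)*(x + 1)*(x - 1)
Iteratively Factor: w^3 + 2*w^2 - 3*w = (w - 1)*(w^2 + 3*w) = w*(w - 1)*(w + 3)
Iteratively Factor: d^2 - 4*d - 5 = (d - 5)*(d + 1)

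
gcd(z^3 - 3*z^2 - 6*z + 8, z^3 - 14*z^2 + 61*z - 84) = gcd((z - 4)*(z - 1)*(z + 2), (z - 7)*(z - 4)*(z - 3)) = z - 4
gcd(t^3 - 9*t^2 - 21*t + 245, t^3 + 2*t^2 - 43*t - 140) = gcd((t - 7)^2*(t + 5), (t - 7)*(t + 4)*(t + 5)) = t^2 - 2*t - 35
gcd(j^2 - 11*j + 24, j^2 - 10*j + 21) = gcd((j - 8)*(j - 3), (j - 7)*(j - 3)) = j - 3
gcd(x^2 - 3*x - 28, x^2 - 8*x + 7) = x - 7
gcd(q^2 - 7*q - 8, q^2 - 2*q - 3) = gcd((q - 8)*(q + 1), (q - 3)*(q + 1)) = q + 1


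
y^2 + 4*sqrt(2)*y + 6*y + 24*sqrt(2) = (y + 6)*(y + 4*sqrt(2))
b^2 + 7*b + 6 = (b + 1)*(b + 6)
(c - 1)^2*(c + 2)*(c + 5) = c^4 + 5*c^3 - 3*c^2 - 13*c + 10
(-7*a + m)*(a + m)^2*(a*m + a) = -7*a^4*m - 7*a^4 - 13*a^3*m^2 - 13*a^3*m - 5*a^2*m^3 - 5*a^2*m^2 + a*m^4 + a*m^3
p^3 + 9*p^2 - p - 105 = (p - 3)*(p + 5)*(p + 7)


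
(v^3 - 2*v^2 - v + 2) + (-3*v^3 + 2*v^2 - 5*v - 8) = -2*v^3 - 6*v - 6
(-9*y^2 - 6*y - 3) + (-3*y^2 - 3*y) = -12*y^2 - 9*y - 3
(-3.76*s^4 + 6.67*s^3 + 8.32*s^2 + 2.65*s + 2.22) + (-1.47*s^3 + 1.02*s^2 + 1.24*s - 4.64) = -3.76*s^4 + 5.2*s^3 + 9.34*s^2 + 3.89*s - 2.42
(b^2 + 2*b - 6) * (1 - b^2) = -b^4 - 2*b^3 + 7*b^2 + 2*b - 6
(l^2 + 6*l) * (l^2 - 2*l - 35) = l^4 + 4*l^3 - 47*l^2 - 210*l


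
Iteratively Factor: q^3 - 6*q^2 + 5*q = (q - 5)*(q^2 - q) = (q - 5)*(q - 1)*(q)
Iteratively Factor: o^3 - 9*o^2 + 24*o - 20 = (o - 5)*(o^2 - 4*o + 4) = (o - 5)*(o - 2)*(o - 2)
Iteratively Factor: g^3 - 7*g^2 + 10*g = (g - 5)*(g^2 - 2*g) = g*(g - 5)*(g - 2)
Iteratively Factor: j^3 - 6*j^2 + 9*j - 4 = (j - 1)*(j^2 - 5*j + 4) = (j - 4)*(j - 1)*(j - 1)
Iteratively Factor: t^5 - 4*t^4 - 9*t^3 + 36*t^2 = (t)*(t^4 - 4*t^3 - 9*t^2 + 36*t) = t^2*(t^3 - 4*t^2 - 9*t + 36) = t^2*(t - 3)*(t^2 - t - 12) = t^2*(t - 3)*(t + 3)*(t - 4)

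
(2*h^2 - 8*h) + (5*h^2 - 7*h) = 7*h^2 - 15*h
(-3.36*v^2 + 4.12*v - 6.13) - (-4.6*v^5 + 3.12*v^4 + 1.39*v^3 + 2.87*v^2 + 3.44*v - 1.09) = 4.6*v^5 - 3.12*v^4 - 1.39*v^3 - 6.23*v^2 + 0.68*v - 5.04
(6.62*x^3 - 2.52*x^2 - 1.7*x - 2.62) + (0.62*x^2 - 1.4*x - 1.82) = 6.62*x^3 - 1.9*x^2 - 3.1*x - 4.44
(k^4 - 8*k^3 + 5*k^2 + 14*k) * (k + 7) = k^5 - k^4 - 51*k^3 + 49*k^2 + 98*k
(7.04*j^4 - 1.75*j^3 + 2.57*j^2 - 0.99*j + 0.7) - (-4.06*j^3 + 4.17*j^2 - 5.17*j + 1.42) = 7.04*j^4 + 2.31*j^3 - 1.6*j^2 + 4.18*j - 0.72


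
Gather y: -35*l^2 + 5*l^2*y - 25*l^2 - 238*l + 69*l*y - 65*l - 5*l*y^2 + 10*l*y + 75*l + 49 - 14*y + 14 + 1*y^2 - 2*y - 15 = -60*l^2 - 228*l + y^2*(1 - 5*l) + y*(5*l^2 + 79*l - 16) + 48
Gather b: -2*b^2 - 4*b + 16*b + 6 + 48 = -2*b^2 + 12*b + 54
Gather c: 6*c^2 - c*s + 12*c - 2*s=6*c^2 + c*(12 - s) - 2*s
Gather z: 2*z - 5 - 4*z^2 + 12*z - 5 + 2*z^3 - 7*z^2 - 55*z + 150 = 2*z^3 - 11*z^2 - 41*z + 140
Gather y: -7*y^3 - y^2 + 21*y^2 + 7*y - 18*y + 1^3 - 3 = -7*y^3 + 20*y^2 - 11*y - 2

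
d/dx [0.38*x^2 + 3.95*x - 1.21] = 0.76*x + 3.95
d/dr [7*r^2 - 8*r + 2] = 14*r - 8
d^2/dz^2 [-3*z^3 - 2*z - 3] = -18*z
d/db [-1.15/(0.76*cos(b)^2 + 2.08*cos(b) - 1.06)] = -(1.748*cos(b) + 2.392)*sin(b)/(0.76*cos(b)^2 + 2.08*cos(b) - 1.06)^2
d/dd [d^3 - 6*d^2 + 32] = 3*d*(d - 4)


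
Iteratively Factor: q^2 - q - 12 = (q + 3)*(q - 4)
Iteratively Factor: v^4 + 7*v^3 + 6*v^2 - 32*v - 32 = (v + 4)*(v^3 + 3*v^2 - 6*v - 8) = (v - 2)*(v + 4)*(v^2 + 5*v + 4) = (v - 2)*(v + 1)*(v + 4)*(v + 4)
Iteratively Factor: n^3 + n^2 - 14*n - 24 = (n + 2)*(n^2 - n - 12) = (n - 4)*(n + 2)*(n + 3)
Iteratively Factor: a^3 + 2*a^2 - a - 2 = (a + 1)*(a^2 + a - 2) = (a - 1)*(a + 1)*(a + 2)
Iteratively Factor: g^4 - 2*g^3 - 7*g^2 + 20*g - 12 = (g - 2)*(g^3 - 7*g + 6) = (g - 2)^2*(g^2 + 2*g - 3) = (g - 2)^2*(g + 3)*(g - 1)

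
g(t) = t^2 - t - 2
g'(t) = 2*t - 1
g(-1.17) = 0.54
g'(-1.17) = -3.34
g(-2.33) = 5.76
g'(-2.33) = -5.66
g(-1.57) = 2.03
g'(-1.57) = -4.14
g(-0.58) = -1.08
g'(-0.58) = -2.16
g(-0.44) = -1.37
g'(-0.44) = -1.88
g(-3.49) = 13.67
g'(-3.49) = -7.98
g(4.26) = 11.89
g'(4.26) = 7.52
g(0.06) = -2.06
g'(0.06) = -0.88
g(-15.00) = 238.00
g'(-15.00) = -31.00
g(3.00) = 4.00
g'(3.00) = 5.00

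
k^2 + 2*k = k*(k + 2)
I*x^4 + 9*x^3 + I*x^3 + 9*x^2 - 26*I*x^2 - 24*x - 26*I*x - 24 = (x - 4*I)*(x - 3*I)*(x - 2*I)*(I*x + I)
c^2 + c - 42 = (c - 6)*(c + 7)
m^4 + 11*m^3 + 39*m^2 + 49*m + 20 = (m + 1)^2*(m + 4)*(m + 5)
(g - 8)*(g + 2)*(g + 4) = g^3 - 2*g^2 - 40*g - 64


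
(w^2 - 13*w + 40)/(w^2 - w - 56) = (w - 5)/(w + 7)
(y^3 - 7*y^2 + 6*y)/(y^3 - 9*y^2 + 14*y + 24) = y*(y - 1)/(y^2 - 3*y - 4)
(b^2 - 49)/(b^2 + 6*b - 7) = (b - 7)/(b - 1)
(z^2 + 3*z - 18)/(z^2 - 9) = (z + 6)/(z + 3)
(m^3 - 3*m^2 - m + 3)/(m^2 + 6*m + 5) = (m^2 - 4*m + 3)/(m + 5)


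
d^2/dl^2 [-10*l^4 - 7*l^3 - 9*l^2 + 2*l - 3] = -120*l^2 - 42*l - 18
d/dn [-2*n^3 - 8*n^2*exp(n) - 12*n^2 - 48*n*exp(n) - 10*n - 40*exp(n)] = -8*n^2*exp(n) - 6*n^2 - 64*n*exp(n) - 24*n - 88*exp(n) - 10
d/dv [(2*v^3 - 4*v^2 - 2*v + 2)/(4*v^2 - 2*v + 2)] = v*(2*v^3 - 2*v^2 + 7*v - 8)/(4*v^4 - 4*v^3 + 5*v^2 - 2*v + 1)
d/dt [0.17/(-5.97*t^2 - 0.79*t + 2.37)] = (2.0298*t + 0.1343)/(5.97*t^2 + 0.79*t - 2.37)^2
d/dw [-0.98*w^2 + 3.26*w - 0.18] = 3.26 - 1.96*w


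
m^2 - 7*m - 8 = (m - 8)*(m + 1)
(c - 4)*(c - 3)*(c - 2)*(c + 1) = c^4 - 8*c^3 + 17*c^2 + 2*c - 24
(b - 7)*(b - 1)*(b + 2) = b^3 - 6*b^2 - 9*b + 14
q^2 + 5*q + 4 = (q + 1)*(q + 4)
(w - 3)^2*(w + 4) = w^3 - 2*w^2 - 15*w + 36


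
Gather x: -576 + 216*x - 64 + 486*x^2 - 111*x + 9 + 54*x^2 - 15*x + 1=540*x^2 + 90*x - 630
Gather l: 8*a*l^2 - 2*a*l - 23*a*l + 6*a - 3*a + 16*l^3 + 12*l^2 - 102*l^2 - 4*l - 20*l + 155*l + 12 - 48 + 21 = 3*a + 16*l^3 + l^2*(8*a - 90) + l*(131 - 25*a) - 15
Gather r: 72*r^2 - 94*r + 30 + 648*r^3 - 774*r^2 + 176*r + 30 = 648*r^3 - 702*r^2 + 82*r + 60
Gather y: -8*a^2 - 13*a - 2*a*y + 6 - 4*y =-8*a^2 - 13*a + y*(-2*a - 4) + 6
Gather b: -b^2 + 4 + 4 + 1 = 9 - b^2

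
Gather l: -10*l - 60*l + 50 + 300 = 350 - 70*l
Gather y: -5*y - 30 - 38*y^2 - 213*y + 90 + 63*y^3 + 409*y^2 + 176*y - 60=63*y^3 + 371*y^2 - 42*y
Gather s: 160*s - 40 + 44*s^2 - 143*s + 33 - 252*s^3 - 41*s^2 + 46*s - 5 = -252*s^3 + 3*s^2 + 63*s - 12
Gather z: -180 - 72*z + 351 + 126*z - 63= 54*z + 108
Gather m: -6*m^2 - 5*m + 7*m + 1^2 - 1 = -6*m^2 + 2*m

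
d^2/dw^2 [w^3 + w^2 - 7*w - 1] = 6*w + 2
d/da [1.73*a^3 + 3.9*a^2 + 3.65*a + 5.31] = 5.19*a^2 + 7.8*a + 3.65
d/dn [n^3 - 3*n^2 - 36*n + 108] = 3*n^2 - 6*n - 36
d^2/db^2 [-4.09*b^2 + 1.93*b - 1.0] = -8.18000000000000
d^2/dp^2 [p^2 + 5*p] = 2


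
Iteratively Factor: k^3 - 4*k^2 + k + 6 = (k - 2)*(k^2 - 2*k - 3) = (k - 2)*(k + 1)*(k - 3)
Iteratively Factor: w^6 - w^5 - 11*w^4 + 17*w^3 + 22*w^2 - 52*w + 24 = (w + 2)*(w^5 - 3*w^4 - 5*w^3 + 27*w^2 - 32*w + 12) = (w - 2)*(w + 2)*(w^4 - w^3 - 7*w^2 + 13*w - 6) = (w - 2)*(w - 1)*(w + 2)*(w^3 - 7*w + 6) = (w - 2)*(w - 1)*(w + 2)*(w + 3)*(w^2 - 3*w + 2) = (w - 2)^2*(w - 1)*(w + 2)*(w + 3)*(w - 1)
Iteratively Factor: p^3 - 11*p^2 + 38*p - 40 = (p - 5)*(p^2 - 6*p + 8) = (p - 5)*(p - 2)*(p - 4)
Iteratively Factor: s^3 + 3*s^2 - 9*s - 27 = (s + 3)*(s^2 - 9) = (s - 3)*(s + 3)*(s + 3)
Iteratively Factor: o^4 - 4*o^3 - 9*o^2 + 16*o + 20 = (o - 5)*(o^3 + o^2 - 4*o - 4) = (o - 5)*(o + 2)*(o^2 - o - 2) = (o - 5)*(o + 1)*(o + 2)*(o - 2)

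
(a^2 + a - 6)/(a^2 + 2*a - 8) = (a + 3)/(a + 4)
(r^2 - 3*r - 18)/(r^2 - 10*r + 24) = (r + 3)/(r - 4)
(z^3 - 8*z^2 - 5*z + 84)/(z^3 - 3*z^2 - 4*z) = (z^2 - 4*z - 21)/(z*(z + 1))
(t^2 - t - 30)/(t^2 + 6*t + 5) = (t - 6)/(t + 1)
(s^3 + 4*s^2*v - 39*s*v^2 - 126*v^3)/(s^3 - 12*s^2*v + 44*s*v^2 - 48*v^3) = (s^2 + 10*s*v + 21*v^2)/(s^2 - 6*s*v + 8*v^2)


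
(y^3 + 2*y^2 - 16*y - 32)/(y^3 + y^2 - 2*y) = (y^2 - 16)/(y*(y - 1))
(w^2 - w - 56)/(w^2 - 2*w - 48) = (w + 7)/(w + 6)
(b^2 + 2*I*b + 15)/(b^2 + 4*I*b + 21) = (b + 5*I)/(b + 7*I)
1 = 1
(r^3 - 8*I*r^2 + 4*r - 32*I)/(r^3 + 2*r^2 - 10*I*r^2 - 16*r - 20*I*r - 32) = (r + 2*I)/(r + 2)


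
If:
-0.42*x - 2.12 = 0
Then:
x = -5.05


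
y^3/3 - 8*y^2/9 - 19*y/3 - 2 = (y/3 + 1)*(y - 6)*(y + 1/3)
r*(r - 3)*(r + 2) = r^3 - r^2 - 6*r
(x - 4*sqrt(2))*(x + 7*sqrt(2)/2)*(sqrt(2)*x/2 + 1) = sqrt(2)*x^3/2 + x^2/2 - 29*sqrt(2)*x/2 - 28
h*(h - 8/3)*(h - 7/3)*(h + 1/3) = h^4 - 14*h^3/3 + 41*h^2/9 + 56*h/27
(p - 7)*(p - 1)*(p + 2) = p^3 - 6*p^2 - 9*p + 14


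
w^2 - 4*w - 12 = (w - 6)*(w + 2)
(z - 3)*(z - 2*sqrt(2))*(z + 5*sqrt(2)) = z^3 - 3*z^2 + 3*sqrt(2)*z^2 - 20*z - 9*sqrt(2)*z + 60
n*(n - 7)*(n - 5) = n^3 - 12*n^2 + 35*n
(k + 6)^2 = k^2 + 12*k + 36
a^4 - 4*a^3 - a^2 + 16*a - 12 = (a - 3)*(a - 2)*(a - 1)*(a + 2)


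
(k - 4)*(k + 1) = k^2 - 3*k - 4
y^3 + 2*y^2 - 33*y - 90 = (y - 6)*(y + 3)*(y + 5)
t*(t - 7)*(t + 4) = t^3 - 3*t^2 - 28*t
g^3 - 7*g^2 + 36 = (g - 6)*(g - 3)*(g + 2)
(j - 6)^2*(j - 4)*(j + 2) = j^4 - 14*j^3 + 52*j^2 + 24*j - 288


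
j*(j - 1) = j^2 - j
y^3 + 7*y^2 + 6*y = y*(y + 1)*(y + 6)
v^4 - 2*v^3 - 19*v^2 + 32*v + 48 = (v - 4)*(v - 3)*(v + 1)*(v + 4)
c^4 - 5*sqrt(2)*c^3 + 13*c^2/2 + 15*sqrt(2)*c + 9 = (c - 3*sqrt(2))^2*(sqrt(2)*c/2 + 1/2)*(sqrt(2)*c + 1)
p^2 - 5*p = p*(p - 5)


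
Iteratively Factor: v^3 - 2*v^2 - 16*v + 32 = (v - 4)*(v^2 + 2*v - 8) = (v - 4)*(v - 2)*(v + 4)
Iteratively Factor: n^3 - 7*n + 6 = (n - 1)*(n^2 + n - 6) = (n - 2)*(n - 1)*(n + 3)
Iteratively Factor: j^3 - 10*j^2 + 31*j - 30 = (j - 5)*(j^2 - 5*j + 6) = (j - 5)*(j - 3)*(j - 2)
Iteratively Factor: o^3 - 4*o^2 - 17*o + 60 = (o - 3)*(o^2 - o - 20) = (o - 5)*(o - 3)*(o + 4)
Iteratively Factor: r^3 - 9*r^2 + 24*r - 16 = (r - 4)*(r^2 - 5*r + 4) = (r - 4)^2*(r - 1)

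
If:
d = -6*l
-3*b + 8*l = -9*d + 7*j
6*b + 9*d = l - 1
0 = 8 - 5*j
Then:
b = -662/441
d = 214/245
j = 8/5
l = -107/735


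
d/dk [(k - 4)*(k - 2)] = 2*k - 6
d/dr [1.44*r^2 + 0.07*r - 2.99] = 2.88*r + 0.07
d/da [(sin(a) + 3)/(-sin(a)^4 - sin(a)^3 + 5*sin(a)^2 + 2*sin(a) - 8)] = (3*sin(a)^4 + 14*sin(a)^3 + 4*sin(a)^2 - 30*sin(a) - 14)*cos(a)/(sin(a)^4 + sin(a)^3 - 5*sin(a)^2 - 2*sin(a) + 8)^2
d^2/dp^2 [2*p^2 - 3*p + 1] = 4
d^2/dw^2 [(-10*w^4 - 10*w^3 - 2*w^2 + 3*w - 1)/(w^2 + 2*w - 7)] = 2*(-10*w^6 - 60*w^5 + 90*w^4 + 1017*w^3 - 2565*w^2 - 1413*w - 67)/(w^6 + 6*w^5 - 9*w^4 - 76*w^3 + 63*w^2 + 294*w - 343)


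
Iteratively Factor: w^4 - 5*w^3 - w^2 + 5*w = (w - 1)*(w^3 - 4*w^2 - 5*w) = w*(w - 1)*(w^2 - 4*w - 5) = w*(w - 5)*(w - 1)*(w + 1)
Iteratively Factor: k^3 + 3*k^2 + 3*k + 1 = (k + 1)*(k^2 + 2*k + 1) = (k + 1)^2*(k + 1)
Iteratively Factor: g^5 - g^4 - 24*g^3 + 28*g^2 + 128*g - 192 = (g - 4)*(g^4 + 3*g^3 - 12*g^2 - 20*g + 48) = (g - 4)*(g - 2)*(g^3 + 5*g^2 - 2*g - 24) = (g - 4)*(g - 2)*(g + 3)*(g^2 + 2*g - 8) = (g - 4)*(g - 2)^2*(g + 3)*(g + 4)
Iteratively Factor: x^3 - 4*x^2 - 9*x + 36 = (x - 4)*(x^2 - 9) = (x - 4)*(x + 3)*(x - 3)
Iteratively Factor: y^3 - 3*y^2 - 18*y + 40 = (y + 4)*(y^2 - 7*y + 10) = (y - 2)*(y + 4)*(y - 5)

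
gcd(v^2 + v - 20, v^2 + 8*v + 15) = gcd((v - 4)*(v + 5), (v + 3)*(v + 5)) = v + 5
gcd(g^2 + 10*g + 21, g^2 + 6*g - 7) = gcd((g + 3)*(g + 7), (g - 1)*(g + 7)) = g + 7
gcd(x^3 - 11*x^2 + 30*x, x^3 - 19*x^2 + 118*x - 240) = x^2 - 11*x + 30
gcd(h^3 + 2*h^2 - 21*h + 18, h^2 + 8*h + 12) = h + 6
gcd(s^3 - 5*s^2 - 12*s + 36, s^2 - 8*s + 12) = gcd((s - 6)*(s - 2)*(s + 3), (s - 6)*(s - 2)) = s^2 - 8*s + 12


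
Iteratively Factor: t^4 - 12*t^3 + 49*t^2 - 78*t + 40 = (t - 2)*(t^3 - 10*t^2 + 29*t - 20) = (t - 2)*(t - 1)*(t^2 - 9*t + 20) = (t - 5)*(t - 2)*(t - 1)*(t - 4)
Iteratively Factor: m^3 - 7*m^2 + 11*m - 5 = (m - 1)*(m^2 - 6*m + 5) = (m - 1)^2*(m - 5)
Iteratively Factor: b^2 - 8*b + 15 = (b - 3)*(b - 5)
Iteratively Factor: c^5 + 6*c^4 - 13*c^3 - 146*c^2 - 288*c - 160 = (c - 5)*(c^4 + 11*c^3 + 42*c^2 + 64*c + 32) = (c - 5)*(c + 4)*(c^3 + 7*c^2 + 14*c + 8) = (c - 5)*(c + 4)^2*(c^2 + 3*c + 2) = (c - 5)*(c + 2)*(c + 4)^2*(c + 1)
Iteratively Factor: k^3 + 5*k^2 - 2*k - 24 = (k - 2)*(k^2 + 7*k + 12) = (k - 2)*(k + 3)*(k + 4)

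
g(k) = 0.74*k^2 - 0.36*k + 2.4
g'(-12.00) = -18.12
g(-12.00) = 113.28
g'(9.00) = 12.96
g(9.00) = 59.10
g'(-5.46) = -8.44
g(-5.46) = 26.43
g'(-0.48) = -1.07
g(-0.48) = 2.74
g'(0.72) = 0.71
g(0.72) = 2.52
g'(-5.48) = -8.47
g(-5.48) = 26.60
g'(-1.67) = -2.83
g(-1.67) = 5.06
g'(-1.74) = -2.94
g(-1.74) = 5.27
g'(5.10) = 7.19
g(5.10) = 19.81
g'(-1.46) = -2.52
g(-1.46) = 4.50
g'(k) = 1.48*k - 0.36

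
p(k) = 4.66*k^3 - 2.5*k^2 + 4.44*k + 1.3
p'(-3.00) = 145.26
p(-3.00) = -160.34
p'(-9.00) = 1181.82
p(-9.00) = -3638.30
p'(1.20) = 18.57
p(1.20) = 11.08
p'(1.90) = 45.41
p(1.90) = 32.67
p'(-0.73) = 15.54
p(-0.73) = -5.09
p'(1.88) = 44.45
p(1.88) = 31.78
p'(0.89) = 11.06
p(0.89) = 6.56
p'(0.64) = 6.97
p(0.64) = 4.34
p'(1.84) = 42.57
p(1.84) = 30.04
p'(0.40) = 4.68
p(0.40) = 2.97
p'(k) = 13.98*k^2 - 5.0*k + 4.44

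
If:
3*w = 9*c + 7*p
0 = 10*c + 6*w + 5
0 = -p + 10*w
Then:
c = -335/616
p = 225/308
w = 45/616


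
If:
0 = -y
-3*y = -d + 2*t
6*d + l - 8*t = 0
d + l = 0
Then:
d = 0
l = 0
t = 0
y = 0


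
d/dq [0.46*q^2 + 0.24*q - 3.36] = 0.92*q + 0.24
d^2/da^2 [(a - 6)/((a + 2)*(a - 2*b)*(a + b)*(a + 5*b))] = 2*((a - 6)*(a + 2)^2*(a - 2*b)^2*(a + b)^2 + (a - 6)*(a + 2)^2*(a - 2*b)^2*(a + b)*(a + 5*b) + (a - 6)*(a + 2)^2*(a - 2*b)^2*(a + 5*b)^2 + (a - 6)*(a + 2)^2*(a - 2*b)*(a + b)^2*(a + 5*b) + (a - 6)*(a + 2)^2*(a - 2*b)*(a + b)*(a + 5*b)^2 + (a - 6)*(a + 2)^2*(a + b)^2*(a + 5*b)^2 + (a - 6)*(a + 2)*(a - 2*b)^2*(a + b)^2*(a + 5*b) + (a - 6)*(a + 2)*(a - 2*b)^2*(a + b)*(a + 5*b)^2 + (a - 6)*(a + 2)*(a - 2*b)*(a + b)^2*(a + 5*b)^2 + (a - 6)*(a - 2*b)^2*(a + b)^2*(a + 5*b)^2 - (a + 2)^2*(a - 2*b)^2*(a + b)^2*(a + 5*b) - (a + 2)^2*(a - 2*b)^2*(a + b)*(a + 5*b)^2 - (a + 2)^2*(a - 2*b)*(a + b)^2*(a + 5*b)^2 - (a + 2)*(a - 2*b)^2*(a + b)^2*(a + 5*b)^2)/((a + 2)^3*(a - 2*b)^3*(a + b)^3*(a + 5*b)^3)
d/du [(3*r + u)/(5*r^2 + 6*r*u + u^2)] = (5*r^2 + 6*r*u + u^2 - 2*(3*r + u)^2)/(5*r^2 + 6*r*u + u^2)^2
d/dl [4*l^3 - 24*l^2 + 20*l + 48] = 12*l^2 - 48*l + 20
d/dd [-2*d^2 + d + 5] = 1 - 4*d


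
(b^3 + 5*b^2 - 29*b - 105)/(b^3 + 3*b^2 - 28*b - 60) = (b^2 + 10*b + 21)/(b^2 + 8*b + 12)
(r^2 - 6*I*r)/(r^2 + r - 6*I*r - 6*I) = r/(r + 1)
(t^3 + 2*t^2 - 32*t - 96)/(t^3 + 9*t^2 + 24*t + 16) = (t - 6)/(t + 1)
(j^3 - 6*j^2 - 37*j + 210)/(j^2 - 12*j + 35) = j + 6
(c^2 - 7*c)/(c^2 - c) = (c - 7)/(c - 1)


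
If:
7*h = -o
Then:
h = -o/7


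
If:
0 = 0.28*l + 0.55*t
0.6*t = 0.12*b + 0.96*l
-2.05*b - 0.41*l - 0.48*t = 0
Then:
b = 0.00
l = 0.00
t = 0.00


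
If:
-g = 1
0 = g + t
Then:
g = -1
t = 1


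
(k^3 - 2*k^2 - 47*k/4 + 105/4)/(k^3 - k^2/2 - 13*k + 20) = (2*k^2 + k - 21)/(2*(k^2 + 2*k - 8))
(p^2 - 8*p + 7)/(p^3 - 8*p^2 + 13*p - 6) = (p - 7)/(p^2 - 7*p + 6)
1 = 1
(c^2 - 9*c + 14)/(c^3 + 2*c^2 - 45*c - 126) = (c - 2)/(c^2 + 9*c + 18)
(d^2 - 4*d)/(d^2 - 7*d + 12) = d/(d - 3)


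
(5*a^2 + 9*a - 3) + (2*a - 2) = 5*a^2 + 11*a - 5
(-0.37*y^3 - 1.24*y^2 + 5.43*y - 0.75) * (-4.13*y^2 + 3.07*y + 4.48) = 1.5281*y^5 + 3.9853*y^4 - 27.8903*y^3 + 14.2124*y^2 + 22.0239*y - 3.36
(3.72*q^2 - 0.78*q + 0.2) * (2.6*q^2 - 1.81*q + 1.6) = 9.672*q^4 - 8.7612*q^3 + 7.8838*q^2 - 1.61*q + 0.32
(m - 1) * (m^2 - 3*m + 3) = m^3 - 4*m^2 + 6*m - 3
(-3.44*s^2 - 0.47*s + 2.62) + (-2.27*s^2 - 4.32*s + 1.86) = -5.71*s^2 - 4.79*s + 4.48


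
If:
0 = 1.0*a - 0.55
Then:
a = 0.55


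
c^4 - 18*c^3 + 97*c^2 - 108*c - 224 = (c - 8)*(c - 7)*(c - 4)*(c + 1)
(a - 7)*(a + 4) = a^2 - 3*a - 28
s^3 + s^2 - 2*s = s*(s - 1)*(s + 2)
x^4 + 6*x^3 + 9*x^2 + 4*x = x*(x + 1)^2*(x + 4)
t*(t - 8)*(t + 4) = t^3 - 4*t^2 - 32*t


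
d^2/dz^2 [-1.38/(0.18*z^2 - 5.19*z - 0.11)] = (-0.089424*z^2 + 2.578392*z + 1.38*(0.36*z - 5.19)*(0.72*z - 10.38) + 0.054648)/(-0.18*z^2 + 5.19*z + 0.11)^3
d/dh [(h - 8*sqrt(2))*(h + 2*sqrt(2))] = 2*h - 6*sqrt(2)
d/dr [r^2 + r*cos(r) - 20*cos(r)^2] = -r*sin(r) + 2*r + 20*sin(2*r) + cos(r)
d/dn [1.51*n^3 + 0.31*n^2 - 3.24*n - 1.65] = 4.53*n^2 + 0.62*n - 3.24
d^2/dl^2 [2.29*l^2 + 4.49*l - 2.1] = 4.58000000000000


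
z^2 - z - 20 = (z - 5)*(z + 4)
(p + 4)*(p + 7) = p^2 + 11*p + 28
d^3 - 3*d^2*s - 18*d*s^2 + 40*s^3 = (d - 5*s)*(d - 2*s)*(d + 4*s)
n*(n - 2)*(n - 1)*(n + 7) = n^4 + 4*n^3 - 19*n^2 + 14*n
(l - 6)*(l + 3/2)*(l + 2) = l^3 - 5*l^2/2 - 18*l - 18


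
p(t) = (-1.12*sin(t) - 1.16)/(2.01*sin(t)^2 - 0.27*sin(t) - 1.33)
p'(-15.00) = 7.41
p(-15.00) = 1.42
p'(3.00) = -1.05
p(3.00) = 0.99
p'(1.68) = -5.83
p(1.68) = -5.86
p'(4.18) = 3.81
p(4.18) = -0.49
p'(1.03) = 495.89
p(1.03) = 25.18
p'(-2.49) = 3.59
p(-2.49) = 1.13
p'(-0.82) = -208.12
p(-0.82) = 5.87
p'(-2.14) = 5.94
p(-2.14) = -0.67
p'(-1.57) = -0.00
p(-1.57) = -0.04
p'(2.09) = -1413.89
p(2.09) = 43.27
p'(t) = (-4.02*sin(t)*cos(t) + 0.27*cos(t))*(-1.12*sin(t) - 1.16)/(2.01*sin(t)^2 - 0.27*sin(t) - 1.33)^2 - 1.12*cos(t)/(2.01*sin(t)^2 - 0.27*sin(t) - 1.33) = (2.2512*sin(t)^2 + 4.6632*sin(t) + 1.1764)*cos(t)/(4.0401*sin(t)^4 - 1.0854*sin(t)^3 - 5.2737*sin(t)^2 + 0.7182*sin(t) + 1.7689)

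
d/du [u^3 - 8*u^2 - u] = 3*u^2 - 16*u - 1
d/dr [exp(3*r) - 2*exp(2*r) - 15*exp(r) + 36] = (3*exp(2*r) - 4*exp(r) - 15)*exp(r)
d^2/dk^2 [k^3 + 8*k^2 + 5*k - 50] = 6*k + 16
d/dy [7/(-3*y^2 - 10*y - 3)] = 14*(3*y + 5)/(3*y^2 + 10*y + 3)^2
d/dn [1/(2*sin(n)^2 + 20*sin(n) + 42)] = -(sin(n) + 5)*cos(n)/(sin(n)^2 + 10*sin(n) + 21)^2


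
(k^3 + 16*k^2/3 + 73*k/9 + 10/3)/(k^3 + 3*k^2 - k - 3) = (9*k^2 + 21*k + 10)/(9*(k^2 - 1))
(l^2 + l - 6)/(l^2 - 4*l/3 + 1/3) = 3*(l^2 + l - 6)/(3*l^2 - 4*l + 1)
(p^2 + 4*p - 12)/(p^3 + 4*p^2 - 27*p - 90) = (p - 2)/(p^2 - 2*p - 15)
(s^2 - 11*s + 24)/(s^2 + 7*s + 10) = (s^2 - 11*s + 24)/(s^2 + 7*s + 10)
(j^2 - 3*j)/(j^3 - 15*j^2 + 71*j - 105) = j/(j^2 - 12*j + 35)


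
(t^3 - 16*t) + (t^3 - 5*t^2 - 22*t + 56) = 2*t^3 - 5*t^2 - 38*t + 56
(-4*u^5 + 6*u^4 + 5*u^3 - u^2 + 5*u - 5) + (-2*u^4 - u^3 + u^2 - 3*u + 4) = -4*u^5 + 4*u^4 + 4*u^3 + 2*u - 1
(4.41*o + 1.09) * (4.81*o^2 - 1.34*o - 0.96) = 21.2121*o^3 - 0.666500000000001*o^2 - 5.6942*o - 1.0464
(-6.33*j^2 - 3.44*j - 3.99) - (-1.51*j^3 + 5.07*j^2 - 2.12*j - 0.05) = 1.51*j^3 - 11.4*j^2 - 1.32*j - 3.94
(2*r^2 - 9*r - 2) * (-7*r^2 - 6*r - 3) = -14*r^4 + 51*r^3 + 62*r^2 + 39*r + 6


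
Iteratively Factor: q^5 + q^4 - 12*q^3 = (q + 4)*(q^4 - 3*q^3) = q*(q + 4)*(q^3 - 3*q^2) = q^2*(q + 4)*(q^2 - 3*q) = q^3*(q + 4)*(q - 3)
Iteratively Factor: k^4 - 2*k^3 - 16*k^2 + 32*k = (k - 2)*(k^3 - 16*k) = k*(k - 2)*(k^2 - 16) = k*(k - 2)*(k + 4)*(k - 4)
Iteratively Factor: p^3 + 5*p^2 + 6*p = (p + 3)*(p^2 + 2*p) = (p + 2)*(p + 3)*(p)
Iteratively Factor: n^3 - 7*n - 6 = (n - 3)*(n^2 + 3*n + 2) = (n - 3)*(n + 2)*(n + 1)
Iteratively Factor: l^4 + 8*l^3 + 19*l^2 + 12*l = (l)*(l^3 + 8*l^2 + 19*l + 12) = l*(l + 3)*(l^2 + 5*l + 4) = l*(l + 1)*(l + 3)*(l + 4)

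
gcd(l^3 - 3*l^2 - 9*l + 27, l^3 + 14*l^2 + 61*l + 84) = l + 3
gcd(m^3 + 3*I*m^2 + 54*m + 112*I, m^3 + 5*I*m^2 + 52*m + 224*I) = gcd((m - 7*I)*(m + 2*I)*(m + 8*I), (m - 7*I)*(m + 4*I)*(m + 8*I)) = m^2 + I*m + 56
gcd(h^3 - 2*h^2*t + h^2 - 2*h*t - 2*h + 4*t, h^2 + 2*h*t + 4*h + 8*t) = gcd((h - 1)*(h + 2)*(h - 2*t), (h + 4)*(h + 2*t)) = 1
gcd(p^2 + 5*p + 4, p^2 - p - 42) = 1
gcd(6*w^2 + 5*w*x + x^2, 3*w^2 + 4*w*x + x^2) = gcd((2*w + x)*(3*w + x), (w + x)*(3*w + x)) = 3*w + x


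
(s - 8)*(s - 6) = s^2 - 14*s + 48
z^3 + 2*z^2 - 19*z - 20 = (z - 4)*(z + 1)*(z + 5)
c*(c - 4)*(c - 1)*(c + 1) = c^4 - 4*c^3 - c^2 + 4*c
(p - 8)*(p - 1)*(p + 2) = p^3 - 7*p^2 - 10*p + 16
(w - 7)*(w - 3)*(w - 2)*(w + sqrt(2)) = w^4 - 12*w^3 + sqrt(2)*w^3 - 12*sqrt(2)*w^2 + 41*w^2 - 42*w + 41*sqrt(2)*w - 42*sqrt(2)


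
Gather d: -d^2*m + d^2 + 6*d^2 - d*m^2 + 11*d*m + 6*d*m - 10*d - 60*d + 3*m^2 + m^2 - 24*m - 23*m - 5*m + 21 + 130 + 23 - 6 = d^2*(7 - m) + d*(-m^2 + 17*m - 70) + 4*m^2 - 52*m + 168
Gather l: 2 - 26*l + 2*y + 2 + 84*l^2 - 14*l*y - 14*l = 84*l^2 + l*(-14*y - 40) + 2*y + 4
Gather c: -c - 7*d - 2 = -c - 7*d - 2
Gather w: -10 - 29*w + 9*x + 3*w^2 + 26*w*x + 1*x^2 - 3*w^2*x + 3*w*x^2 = w^2*(3 - 3*x) + w*(3*x^2 + 26*x - 29) + x^2 + 9*x - 10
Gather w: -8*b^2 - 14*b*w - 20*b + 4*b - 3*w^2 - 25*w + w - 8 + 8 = -8*b^2 - 16*b - 3*w^2 + w*(-14*b - 24)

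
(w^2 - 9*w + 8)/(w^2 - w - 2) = (-w^2 + 9*w - 8)/(-w^2 + w + 2)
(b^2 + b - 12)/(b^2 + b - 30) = (b^2 + b - 12)/(b^2 + b - 30)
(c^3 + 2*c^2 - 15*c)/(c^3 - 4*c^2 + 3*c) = (c + 5)/(c - 1)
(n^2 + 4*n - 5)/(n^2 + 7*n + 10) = (n - 1)/(n + 2)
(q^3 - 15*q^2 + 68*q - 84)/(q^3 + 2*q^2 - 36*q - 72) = (q^2 - 9*q + 14)/(q^2 + 8*q + 12)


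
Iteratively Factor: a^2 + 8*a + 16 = (a + 4)*(a + 4)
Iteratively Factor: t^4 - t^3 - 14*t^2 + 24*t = (t - 2)*(t^3 + t^2 - 12*t) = t*(t - 2)*(t^2 + t - 12) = t*(t - 2)*(t + 4)*(t - 3)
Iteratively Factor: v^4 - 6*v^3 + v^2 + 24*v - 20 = (v - 2)*(v^3 - 4*v^2 - 7*v + 10) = (v - 2)*(v + 2)*(v^2 - 6*v + 5) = (v - 5)*(v - 2)*(v + 2)*(v - 1)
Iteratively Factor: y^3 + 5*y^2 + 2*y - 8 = (y + 2)*(y^2 + 3*y - 4) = (y - 1)*(y + 2)*(y + 4)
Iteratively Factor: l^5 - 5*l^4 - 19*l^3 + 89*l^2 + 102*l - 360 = (l + 3)*(l^4 - 8*l^3 + 5*l^2 + 74*l - 120) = (l - 4)*(l + 3)*(l^3 - 4*l^2 - 11*l + 30) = (l - 5)*(l - 4)*(l + 3)*(l^2 + l - 6) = (l - 5)*(l - 4)*(l + 3)^2*(l - 2)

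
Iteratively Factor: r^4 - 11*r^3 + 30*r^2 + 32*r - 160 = (r - 4)*(r^3 - 7*r^2 + 2*r + 40) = (r - 4)^2*(r^2 - 3*r - 10) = (r - 5)*(r - 4)^2*(r + 2)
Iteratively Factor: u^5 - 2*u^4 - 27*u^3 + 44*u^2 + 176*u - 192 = (u + 4)*(u^4 - 6*u^3 - 3*u^2 + 56*u - 48) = (u - 1)*(u + 4)*(u^3 - 5*u^2 - 8*u + 48) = (u - 4)*(u - 1)*(u + 4)*(u^2 - u - 12) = (u - 4)*(u - 1)*(u + 3)*(u + 4)*(u - 4)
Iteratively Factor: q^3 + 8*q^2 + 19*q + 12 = (q + 4)*(q^2 + 4*q + 3) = (q + 3)*(q + 4)*(q + 1)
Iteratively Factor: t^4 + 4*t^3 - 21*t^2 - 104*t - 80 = (t + 4)*(t^3 - 21*t - 20) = (t + 4)^2*(t^2 - 4*t - 5) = (t + 1)*(t + 4)^2*(t - 5)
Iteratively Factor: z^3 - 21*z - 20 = (z + 4)*(z^2 - 4*z - 5) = (z - 5)*(z + 4)*(z + 1)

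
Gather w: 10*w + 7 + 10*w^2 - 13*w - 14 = 10*w^2 - 3*w - 7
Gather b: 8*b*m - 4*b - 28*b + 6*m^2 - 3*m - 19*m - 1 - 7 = b*(8*m - 32) + 6*m^2 - 22*m - 8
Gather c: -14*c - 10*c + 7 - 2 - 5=-24*c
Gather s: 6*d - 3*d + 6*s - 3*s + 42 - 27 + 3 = 3*d + 3*s + 18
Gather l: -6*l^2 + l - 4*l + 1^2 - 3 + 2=-6*l^2 - 3*l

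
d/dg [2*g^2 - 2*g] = 4*g - 2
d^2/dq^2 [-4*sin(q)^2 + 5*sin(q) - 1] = -5*sin(q) - 8*cos(2*q)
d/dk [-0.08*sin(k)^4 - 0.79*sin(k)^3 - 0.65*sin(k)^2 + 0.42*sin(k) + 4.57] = (-0.32*sin(k)^3 - 2.37*sin(k)^2 - 1.3*sin(k) + 0.42)*cos(k)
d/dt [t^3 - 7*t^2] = t*(3*t - 14)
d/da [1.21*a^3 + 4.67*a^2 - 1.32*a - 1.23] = 3.63*a^2 + 9.34*a - 1.32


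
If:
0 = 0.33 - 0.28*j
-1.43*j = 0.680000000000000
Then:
No Solution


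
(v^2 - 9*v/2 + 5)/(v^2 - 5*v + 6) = (v - 5/2)/(v - 3)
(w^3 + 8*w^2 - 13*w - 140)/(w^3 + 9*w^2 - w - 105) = (w - 4)/(w - 3)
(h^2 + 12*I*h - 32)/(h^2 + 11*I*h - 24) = (h + 4*I)/(h + 3*I)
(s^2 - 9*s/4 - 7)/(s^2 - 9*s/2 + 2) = (4*s + 7)/(2*(2*s - 1))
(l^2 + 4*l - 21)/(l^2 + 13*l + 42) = (l - 3)/(l + 6)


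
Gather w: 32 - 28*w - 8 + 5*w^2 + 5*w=5*w^2 - 23*w + 24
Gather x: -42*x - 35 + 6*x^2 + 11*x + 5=6*x^2 - 31*x - 30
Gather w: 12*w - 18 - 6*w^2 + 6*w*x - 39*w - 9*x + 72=-6*w^2 + w*(6*x - 27) - 9*x + 54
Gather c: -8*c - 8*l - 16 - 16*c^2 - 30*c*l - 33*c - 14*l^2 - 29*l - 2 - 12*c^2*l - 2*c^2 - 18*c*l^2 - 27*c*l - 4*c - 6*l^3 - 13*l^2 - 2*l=c^2*(-12*l - 18) + c*(-18*l^2 - 57*l - 45) - 6*l^3 - 27*l^2 - 39*l - 18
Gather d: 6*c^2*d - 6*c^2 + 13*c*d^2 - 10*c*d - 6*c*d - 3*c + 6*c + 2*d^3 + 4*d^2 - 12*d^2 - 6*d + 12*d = -6*c^2 + 3*c + 2*d^3 + d^2*(13*c - 8) + d*(6*c^2 - 16*c + 6)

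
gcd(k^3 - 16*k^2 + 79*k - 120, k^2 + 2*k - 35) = k - 5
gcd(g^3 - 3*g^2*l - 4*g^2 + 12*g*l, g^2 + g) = g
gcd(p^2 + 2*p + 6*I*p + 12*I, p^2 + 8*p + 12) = p + 2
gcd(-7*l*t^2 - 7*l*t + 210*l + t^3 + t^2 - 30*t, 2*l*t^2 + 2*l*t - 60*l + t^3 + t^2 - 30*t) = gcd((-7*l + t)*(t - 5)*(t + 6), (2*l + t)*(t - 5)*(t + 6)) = t^2 + t - 30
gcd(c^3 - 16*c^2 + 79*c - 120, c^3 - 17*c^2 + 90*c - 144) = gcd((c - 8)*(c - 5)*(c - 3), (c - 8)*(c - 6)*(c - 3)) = c^2 - 11*c + 24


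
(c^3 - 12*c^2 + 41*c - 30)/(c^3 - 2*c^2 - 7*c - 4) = (-c^3 + 12*c^2 - 41*c + 30)/(-c^3 + 2*c^2 + 7*c + 4)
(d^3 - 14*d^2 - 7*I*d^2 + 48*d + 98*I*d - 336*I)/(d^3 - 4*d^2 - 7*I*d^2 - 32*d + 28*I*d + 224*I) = (d - 6)/(d + 4)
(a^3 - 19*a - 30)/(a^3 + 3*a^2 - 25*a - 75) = (a + 2)/(a + 5)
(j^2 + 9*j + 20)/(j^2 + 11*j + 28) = (j + 5)/(j + 7)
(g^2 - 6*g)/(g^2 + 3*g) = (g - 6)/(g + 3)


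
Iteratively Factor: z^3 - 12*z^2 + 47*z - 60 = (z - 4)*(z^2 - 8*z + 15) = (z - 4)*(z - 3)*(z - 5)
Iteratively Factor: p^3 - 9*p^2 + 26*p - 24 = (p - 2)*(p^2 - 7*p + 12) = (p - 4)*(p - 2)*(p - 3)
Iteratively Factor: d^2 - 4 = (d + 2)*(d - 2)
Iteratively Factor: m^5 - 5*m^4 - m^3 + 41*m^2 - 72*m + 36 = (m + 3)*(m^4 - 8*m^3 + 23*m^2 - 28*m + 12) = (m - 2)*(m + 3)*(m^3 - 6*m^2 + 11*m - 6) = (m - 3)*(m - 2)*(m + 3)*(m^2 - 3*m + 2) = (m - 3)*(m - 2)^2*(m + 3)*(m - 1)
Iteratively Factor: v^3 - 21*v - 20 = (v + 4)*(v^2 - 4*v - 5) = (v + 1)*(v + 4)*(v - 5)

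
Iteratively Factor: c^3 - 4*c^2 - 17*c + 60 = (c - 5)*(c^2 + c - 12) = (c - 5)*(c + 4)*(c - 3)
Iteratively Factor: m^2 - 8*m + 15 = (m - 5)*(m - 3)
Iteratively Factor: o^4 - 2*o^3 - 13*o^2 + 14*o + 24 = (o - 2)*(o^3 - 13*o - 12) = (o - 2)*(o + 1)*(o^2 - o - 12) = (o - 4)*(o - 2)*(o + 1)*(o + 3)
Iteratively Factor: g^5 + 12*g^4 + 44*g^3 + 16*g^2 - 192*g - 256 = (g + 2)*(g^4 + 10*g^3 + 24*g^2 - 32*g - 128) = (g - 2)*(g + 2)*(g^3 + 12*g^2 + 48*g + 64) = (g - 2)*(g + 2)*(g + 4)*(g^2 + 8*g + 16) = (g - 2)*(g + 2)*(g + 4)^2*(g + 4)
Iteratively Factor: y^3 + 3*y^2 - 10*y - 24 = (y - 3)*(y^2 + 6*y + 8) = (y - 3)*(y + 4)*(y + 2)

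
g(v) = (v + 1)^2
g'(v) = 2*v + 2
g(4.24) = 27.46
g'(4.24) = 10.48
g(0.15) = 1.32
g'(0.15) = 2.30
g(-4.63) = 13.18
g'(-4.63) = -7.26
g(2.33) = 11.09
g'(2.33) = 6.66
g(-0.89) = 0.01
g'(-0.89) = 0.22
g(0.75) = 3.06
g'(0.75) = 3.50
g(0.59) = 2.53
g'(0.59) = 3.18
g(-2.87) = 3.50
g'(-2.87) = -3.74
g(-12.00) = 121.00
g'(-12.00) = -22.00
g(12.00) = 169.00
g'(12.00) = 26.00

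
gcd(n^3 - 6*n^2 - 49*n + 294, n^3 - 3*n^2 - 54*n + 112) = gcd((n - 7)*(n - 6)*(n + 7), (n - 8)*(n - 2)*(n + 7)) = n + 7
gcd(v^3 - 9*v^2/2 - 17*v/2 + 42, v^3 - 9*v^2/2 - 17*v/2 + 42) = v^3 - 9*v^2/2 - 17*v/2 + 42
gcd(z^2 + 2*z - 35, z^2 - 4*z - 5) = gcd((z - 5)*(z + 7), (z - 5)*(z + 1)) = z - 5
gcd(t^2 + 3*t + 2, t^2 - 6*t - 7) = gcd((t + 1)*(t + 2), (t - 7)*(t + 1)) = t + 1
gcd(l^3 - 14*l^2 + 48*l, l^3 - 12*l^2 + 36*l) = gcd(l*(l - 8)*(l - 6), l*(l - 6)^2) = l^2 - 6*l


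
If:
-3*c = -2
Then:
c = 2/3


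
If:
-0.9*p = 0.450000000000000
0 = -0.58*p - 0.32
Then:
No Solution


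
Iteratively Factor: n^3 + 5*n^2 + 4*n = (n + 4)*(n^2 + n) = n*(n + 4)*(n + 1)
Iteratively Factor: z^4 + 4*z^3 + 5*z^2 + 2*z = (z + 1)*(z^3 + 3*z^2 + 2*z) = z*(z + 1)*(z^2 + 3*z + 2) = z*(z + 1)*(z + 2)*(z + 1)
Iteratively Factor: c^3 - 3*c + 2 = (c - 1)*(c^2 + c - 2) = (c - 1)^2*(c + 2)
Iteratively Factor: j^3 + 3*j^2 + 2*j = (j + 2)*(j^2 + j) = j*(j + 2)*(j + 1)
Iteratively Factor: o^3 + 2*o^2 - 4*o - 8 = (o - 2)*(o^2 + 4*o + 4) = (o - 2)*(o + 2)*(o + 2)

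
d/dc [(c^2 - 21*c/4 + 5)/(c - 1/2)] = (8*c^2 - 8*c - 19)/(2*(4*c^2 - 4*c + 1))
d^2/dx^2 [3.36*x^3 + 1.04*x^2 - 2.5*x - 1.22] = 20.16*x + 2.08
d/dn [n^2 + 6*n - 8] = 2*n + 6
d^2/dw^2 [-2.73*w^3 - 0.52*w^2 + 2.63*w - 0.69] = -16.38*w - 1.04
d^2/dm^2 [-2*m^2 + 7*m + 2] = -4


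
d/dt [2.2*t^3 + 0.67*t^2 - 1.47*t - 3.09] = 6.6*t^2 + 1.34*t - 1.47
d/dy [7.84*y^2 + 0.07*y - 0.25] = 15.68*y + 0.07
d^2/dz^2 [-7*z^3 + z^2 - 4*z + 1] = 2 - 42*z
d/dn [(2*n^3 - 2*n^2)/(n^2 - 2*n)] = 2*(n^2 - 4*n + 2)/(n^2 - 4*n + 4)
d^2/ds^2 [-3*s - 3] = 0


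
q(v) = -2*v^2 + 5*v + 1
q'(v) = 5 - 4*v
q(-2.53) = -24.45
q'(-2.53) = 15.12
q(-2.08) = -18.05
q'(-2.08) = 13.32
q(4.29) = -14.36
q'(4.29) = -12.16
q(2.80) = -0.68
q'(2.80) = -6.20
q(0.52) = 3.06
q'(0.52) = 2.92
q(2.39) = 1.53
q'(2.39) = -4.56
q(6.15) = -43.90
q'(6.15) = -19.60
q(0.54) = 3.12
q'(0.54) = 2.84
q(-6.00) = -101.00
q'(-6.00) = 29.00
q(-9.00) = -206.00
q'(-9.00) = 41.00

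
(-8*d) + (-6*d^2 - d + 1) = -6*d^2 - 9*d + 1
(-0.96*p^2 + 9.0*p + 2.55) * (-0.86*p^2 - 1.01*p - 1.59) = 0.8256*p^4 - 6.7704*p^3 - 9.7566*p^2 - 16.8855*p - 4.0545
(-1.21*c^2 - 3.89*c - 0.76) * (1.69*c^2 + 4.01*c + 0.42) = -2.0449*c^4 - 11.4262*c^3 - 17.3915*c^2 - 4.6814*c - 0.3192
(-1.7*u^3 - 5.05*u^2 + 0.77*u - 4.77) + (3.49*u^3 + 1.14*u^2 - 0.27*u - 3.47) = 1.79*u^3 - 3.91*u^2 + 0.5*u - 8.24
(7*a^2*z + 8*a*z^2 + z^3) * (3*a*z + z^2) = 21*a^3*z^2 + 31*a^2*z^3 + 11*a*z^4 + z^5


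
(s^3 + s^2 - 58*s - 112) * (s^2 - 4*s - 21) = s^5 - 3*s^4 - 83*s^3 + 99*s^2 + 1666*s + 2352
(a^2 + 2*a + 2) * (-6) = -6*a^2 - 12*a - 12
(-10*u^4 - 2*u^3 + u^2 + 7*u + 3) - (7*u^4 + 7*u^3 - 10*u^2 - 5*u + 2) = -17*u^4 - 9*u^3 + 11*u^2 + 12*u + 1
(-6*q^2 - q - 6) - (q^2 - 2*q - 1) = -7*q^2 + q - 5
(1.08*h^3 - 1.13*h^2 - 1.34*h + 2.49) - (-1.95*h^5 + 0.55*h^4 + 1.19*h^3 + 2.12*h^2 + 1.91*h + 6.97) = 1.95*h^5 - 0.55*h^4 - 0.11*h^3 - 3.25*h^2 - 3.25*h - 4.48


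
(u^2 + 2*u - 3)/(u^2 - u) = (u + 3)/u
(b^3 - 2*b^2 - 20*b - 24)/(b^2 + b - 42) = (b^2 + 4*b + 4)/(b + 7)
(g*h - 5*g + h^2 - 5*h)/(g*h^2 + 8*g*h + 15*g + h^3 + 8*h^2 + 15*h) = (h - 5)/(h^2 + 8*h + 15)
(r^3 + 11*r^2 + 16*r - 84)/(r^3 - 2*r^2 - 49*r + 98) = (r + 6)/(r - 7)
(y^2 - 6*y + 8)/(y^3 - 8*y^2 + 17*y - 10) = (y - 4)/(y^2 - 6*y + 5)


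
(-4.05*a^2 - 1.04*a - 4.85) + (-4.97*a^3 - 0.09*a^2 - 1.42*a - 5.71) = -4.97*a^3 - 4.14*a^2 - 2.46*a - 10.56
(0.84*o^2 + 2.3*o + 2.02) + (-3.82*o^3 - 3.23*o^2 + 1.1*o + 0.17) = -3.82*o^3 - 2.39*o^2 + 3.4*o + 2.19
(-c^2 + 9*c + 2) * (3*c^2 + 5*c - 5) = -3*c^4 + 22*c^3 + 56*c^2 - 35*c - 10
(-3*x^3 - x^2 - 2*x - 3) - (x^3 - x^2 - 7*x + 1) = -4*x^3 + 5*x - 4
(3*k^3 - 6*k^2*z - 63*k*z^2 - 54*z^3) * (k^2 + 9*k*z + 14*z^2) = 3*k^5 + 21*k^4*z - 75*k^3*z^2 - 705*k^2*z^3 - 1368*k*z^4 - 756*z^5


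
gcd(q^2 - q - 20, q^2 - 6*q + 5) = q - 5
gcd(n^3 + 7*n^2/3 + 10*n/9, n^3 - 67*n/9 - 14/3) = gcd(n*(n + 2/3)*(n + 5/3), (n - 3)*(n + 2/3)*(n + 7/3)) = n + 2/3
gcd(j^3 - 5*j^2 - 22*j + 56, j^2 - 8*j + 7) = j - 7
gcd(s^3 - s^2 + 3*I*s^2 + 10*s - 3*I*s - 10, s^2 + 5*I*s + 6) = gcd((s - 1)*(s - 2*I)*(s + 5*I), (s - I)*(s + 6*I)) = 1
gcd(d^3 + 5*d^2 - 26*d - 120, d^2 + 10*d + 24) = d^2 + 10*d + 24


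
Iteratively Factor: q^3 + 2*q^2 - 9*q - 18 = (q + 3)*(q^2 - q - 6) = (q - 3)*(q + 3)*(q + 2)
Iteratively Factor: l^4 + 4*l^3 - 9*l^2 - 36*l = (l + 4)*(l^3 - 9*l) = (l + 3)*(l + 4)*(l^2 - 3*l) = (l - 3)*(l + 3)*(l + 4)*(l)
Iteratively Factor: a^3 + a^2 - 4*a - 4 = (a + 1)*(a^2 - 4) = (a - 2)*(a + 1)*(a + 2)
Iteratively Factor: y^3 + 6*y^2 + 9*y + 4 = (y + 1)*(y^2 + 5*y + 4) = (y + 1)*(y + 4)*(y + 1)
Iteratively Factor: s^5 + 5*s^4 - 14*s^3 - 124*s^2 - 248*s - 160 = (s + 2)*(s^4 + 3*s^3 - 20*s^2 - 84*s - 80) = (s + 2)*(s + 4)*(s^3 - s^2 - 16*s - 20) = (s + 2)^2*(s + 4)*(s^2 - 3*s - 10) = (s - 5)*(s + 2)^2*(s + 4)*(s + 2)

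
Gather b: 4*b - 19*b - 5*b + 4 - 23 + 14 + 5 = -20*b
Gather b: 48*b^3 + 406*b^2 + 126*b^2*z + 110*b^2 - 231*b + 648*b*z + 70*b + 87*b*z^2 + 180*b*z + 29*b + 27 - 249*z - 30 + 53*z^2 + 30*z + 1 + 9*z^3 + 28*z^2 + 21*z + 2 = 48*b^3 + b^2*(126*z + 516) + b*(87*z^2 + 828*z - 132) + 9*z^3 + 81*z^2 - 198*z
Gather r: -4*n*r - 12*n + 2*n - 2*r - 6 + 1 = -10*n + r*(-4*n - 2) - 5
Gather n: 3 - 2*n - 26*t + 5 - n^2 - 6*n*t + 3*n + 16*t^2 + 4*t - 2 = -n^2 + n*(1 - 6*t) + 16*t^2 - 22*t + 6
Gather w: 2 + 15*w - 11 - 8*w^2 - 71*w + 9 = -8*w^2 - 56*w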